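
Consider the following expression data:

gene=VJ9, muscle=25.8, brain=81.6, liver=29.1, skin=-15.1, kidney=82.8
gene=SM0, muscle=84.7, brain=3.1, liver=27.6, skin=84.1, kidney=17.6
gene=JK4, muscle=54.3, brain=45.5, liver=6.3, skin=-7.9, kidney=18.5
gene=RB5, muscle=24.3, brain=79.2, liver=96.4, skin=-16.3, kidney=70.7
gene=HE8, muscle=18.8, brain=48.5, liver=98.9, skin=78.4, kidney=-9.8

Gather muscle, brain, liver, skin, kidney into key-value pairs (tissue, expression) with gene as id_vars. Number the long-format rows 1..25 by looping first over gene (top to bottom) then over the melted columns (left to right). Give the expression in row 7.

25 rows total (5 × 5). Row 7: index ⌊(7-1)/5⌋ = 1 into gene → SM0; (7-1) mod 5 = 1 into the melted columns → brain.
So row 7 is (SM0, brain, 3.1); expression = 3.1.

3.1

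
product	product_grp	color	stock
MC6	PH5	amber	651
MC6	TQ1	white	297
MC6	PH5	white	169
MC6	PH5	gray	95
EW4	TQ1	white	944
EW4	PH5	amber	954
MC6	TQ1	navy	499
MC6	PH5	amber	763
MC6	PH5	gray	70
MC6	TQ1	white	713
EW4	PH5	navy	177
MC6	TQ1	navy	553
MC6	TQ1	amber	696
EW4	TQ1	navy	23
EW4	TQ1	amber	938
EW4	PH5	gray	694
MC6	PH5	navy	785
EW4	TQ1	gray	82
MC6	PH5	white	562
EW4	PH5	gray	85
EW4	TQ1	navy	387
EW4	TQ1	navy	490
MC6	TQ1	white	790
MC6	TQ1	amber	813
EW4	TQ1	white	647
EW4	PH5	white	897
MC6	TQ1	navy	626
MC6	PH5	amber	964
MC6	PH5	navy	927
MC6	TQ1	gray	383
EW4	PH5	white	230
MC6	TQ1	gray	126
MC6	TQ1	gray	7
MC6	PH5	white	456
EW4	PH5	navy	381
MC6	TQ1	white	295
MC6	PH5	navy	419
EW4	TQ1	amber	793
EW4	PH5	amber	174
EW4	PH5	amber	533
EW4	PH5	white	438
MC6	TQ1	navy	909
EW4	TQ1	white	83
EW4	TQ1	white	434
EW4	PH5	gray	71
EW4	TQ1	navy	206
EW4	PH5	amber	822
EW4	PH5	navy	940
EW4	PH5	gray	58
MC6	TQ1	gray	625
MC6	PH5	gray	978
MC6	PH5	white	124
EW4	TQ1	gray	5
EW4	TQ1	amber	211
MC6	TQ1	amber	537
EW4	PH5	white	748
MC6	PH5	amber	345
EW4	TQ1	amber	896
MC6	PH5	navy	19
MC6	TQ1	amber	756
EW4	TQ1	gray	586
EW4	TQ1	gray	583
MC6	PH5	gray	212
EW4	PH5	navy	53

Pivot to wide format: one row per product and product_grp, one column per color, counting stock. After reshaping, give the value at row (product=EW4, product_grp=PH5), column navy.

Rows with product=EW4, product_grp=PH5 and color=navy: stock values are 177, 381, 940, 53.
4 rows match — count = 4.

4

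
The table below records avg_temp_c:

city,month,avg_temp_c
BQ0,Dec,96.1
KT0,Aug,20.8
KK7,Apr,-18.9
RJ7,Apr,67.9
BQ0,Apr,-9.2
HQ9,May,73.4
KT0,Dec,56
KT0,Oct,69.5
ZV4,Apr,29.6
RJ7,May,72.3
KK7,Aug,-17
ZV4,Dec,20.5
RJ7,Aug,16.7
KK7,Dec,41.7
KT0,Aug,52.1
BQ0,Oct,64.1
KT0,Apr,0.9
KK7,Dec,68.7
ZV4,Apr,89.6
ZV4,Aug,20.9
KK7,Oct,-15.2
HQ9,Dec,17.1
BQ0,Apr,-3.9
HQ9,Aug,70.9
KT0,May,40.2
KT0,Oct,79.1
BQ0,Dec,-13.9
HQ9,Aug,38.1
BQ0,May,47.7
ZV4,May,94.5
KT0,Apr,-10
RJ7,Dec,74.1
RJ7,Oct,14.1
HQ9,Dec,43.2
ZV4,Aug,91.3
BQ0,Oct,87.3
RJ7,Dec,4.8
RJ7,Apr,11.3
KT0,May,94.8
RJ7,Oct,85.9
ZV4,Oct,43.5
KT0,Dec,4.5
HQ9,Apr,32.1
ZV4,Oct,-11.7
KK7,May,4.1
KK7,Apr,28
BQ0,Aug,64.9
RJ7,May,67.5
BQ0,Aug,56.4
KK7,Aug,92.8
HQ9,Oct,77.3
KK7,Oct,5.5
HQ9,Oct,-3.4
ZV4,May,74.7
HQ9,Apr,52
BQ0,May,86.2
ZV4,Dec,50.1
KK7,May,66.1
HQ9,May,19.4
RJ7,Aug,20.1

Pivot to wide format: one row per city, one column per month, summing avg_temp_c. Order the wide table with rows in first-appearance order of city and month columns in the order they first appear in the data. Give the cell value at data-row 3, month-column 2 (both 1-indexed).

With rows in first-appearance order of city, row 3 is city=KK7. month columns in first-appearance order: Dec, Aug, Apr, May, Oct; column 2 is Aug.
Long rows with city=KK7, month=Aug: -17 + 92.8 = 75.8.

75.8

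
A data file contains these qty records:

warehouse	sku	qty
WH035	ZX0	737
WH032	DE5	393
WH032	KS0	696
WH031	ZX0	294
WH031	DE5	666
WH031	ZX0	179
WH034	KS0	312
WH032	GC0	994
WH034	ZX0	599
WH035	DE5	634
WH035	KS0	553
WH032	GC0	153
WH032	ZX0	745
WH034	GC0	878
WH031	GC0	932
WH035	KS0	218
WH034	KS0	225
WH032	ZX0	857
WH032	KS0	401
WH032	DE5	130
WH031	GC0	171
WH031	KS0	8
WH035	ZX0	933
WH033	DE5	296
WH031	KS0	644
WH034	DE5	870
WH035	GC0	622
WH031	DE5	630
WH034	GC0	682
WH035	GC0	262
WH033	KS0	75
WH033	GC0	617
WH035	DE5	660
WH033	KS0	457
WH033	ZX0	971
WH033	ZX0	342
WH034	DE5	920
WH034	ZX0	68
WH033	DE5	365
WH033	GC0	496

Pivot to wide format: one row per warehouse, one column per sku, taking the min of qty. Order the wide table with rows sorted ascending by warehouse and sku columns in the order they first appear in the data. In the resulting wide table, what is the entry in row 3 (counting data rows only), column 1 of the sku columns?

342

With rows sorted ascending by warehouse, row 3 is warehouse=WH033. sku columns in first-appearance order: ZX0, DE5, KS0, GC0; column 1 is ZX0.
Long rows with warehouse=WH033, sku=ZX0: min(971, 342) = 342.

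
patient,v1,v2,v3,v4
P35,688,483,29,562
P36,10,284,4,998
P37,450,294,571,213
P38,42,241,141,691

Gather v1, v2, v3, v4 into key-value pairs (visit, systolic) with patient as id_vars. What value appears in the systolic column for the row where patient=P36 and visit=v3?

Unpivoting turns each (patient, wide-column) pair into one long row.
The wide cell at row P36, column v3 holds 4, so the long row (P36, v3) has systolic=4.

4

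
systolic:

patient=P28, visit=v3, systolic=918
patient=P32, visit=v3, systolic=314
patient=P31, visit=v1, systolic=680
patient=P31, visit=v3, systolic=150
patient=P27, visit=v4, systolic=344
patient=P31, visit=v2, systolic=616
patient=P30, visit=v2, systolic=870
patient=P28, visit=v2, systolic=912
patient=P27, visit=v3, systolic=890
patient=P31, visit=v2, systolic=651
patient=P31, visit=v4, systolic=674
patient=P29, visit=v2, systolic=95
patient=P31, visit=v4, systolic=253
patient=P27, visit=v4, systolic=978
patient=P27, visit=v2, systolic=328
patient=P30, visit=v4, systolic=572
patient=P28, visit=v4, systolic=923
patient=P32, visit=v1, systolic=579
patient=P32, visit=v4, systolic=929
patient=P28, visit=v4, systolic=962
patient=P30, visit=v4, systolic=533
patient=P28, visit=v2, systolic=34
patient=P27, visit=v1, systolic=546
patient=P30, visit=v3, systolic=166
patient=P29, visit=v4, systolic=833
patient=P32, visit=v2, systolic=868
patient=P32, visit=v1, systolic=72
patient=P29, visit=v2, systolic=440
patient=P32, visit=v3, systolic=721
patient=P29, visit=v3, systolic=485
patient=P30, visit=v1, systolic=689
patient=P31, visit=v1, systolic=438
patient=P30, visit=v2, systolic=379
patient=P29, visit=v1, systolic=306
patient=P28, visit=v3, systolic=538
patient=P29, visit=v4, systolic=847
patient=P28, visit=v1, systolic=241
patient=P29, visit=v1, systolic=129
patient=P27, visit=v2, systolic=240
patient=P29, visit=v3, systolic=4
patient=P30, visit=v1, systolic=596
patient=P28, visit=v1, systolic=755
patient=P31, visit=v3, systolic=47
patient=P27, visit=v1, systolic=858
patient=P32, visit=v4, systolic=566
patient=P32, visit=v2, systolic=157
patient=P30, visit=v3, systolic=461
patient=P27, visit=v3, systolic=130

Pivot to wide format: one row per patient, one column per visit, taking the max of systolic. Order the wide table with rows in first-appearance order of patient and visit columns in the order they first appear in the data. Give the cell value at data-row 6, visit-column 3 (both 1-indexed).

With rows in first-appearance order of patient, row 6 is patient=P29. visit columns in first-appearance order: v3, v1, v4, v2; column 3 is v4.
Long rows with patient=P29, visit=v4: max(833, 847) = 847.

847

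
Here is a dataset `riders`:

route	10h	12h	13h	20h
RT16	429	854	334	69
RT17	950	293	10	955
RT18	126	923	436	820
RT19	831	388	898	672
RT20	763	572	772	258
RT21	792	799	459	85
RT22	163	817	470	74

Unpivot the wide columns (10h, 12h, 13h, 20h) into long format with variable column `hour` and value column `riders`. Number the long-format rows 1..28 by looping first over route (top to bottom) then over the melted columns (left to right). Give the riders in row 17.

763

28 rows total (7 × 4). Row 17: index ⌊(17-1)/4⌋ = 4 into route → RT20; (17-1) mod 4 = 0 into the melted columns → 10h.
So row 17 is (RT20, 10h, 763); riders = 763.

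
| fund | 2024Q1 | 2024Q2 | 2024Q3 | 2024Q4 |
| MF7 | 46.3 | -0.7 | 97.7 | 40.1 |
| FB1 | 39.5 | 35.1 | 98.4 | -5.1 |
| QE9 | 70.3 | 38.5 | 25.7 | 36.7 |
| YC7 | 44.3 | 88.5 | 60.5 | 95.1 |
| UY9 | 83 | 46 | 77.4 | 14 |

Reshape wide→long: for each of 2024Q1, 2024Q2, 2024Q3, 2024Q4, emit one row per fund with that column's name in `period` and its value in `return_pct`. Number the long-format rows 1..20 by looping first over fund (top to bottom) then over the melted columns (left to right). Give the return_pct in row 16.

20 rows total (5 × 4). Row 16: index ⌊(16-1)/4⌋ = 3 into fund → YC7; (16-1) mod 4 = 3 into the melted columns → 2024Q4.
So row 16 is (YC7, 2024Q4, 95.1); return_pct = 95.1.

95.1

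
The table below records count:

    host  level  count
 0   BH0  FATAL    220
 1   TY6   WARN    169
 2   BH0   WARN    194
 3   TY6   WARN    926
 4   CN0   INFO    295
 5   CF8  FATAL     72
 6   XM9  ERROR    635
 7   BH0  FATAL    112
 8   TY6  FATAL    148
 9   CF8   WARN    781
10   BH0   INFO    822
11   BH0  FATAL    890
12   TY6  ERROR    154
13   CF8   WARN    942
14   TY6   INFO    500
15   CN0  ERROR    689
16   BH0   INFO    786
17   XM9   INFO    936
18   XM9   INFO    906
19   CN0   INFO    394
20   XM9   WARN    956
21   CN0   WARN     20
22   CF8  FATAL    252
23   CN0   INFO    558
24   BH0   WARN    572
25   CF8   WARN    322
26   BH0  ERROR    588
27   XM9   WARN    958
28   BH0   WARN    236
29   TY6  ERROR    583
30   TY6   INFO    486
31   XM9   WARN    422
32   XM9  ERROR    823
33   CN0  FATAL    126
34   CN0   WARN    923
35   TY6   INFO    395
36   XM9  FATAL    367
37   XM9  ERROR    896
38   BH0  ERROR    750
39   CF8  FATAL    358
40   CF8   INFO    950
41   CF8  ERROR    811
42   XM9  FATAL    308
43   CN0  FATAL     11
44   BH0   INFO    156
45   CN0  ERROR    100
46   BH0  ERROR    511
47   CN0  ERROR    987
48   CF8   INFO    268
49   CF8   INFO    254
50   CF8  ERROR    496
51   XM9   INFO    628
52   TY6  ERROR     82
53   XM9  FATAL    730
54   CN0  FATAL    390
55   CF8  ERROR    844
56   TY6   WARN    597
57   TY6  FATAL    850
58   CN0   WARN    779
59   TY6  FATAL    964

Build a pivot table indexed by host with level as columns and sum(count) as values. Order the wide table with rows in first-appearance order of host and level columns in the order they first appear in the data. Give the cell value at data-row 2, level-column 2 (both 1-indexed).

1692

With rows in first-appearance order of host, row 2 is host=TY6. level columns in first-appearance order: FATAL, WARN, INFO, ERROR; column 2 is WARN.
Long rows with host=TY6, level=WARN: 169 + 926 + 597 = 1692.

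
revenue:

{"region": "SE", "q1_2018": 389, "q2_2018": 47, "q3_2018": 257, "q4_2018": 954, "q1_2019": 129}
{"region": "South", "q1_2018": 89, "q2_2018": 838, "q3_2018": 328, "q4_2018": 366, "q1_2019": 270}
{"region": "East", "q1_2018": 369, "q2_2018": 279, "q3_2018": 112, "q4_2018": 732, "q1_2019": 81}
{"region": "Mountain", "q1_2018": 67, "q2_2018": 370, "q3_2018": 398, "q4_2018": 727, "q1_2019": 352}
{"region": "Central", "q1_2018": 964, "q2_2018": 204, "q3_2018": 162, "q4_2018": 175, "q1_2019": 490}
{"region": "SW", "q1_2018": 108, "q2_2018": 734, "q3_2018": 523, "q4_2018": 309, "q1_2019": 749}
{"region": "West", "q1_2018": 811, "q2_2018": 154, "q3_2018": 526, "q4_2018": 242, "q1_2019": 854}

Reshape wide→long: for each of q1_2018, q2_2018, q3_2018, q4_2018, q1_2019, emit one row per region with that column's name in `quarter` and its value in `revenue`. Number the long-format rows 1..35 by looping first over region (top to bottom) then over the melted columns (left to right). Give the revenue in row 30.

35 rows total (7 × 5). Row 30: index ⌊(30-1)/5⌋ = 5 into region → SW; (30-1) mod 5 = 4 into the melted columns → q1_2019.
So row 30 is (SW, q1_2019, 749); revenue = 749.

749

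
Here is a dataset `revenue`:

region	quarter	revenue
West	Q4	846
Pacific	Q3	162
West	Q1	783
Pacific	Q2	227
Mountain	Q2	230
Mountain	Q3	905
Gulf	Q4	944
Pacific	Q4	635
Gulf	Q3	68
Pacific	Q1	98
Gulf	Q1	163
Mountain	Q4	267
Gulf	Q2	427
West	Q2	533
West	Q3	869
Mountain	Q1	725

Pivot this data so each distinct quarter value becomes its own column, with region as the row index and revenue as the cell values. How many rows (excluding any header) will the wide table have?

4 distinct region values → 4 rows.

4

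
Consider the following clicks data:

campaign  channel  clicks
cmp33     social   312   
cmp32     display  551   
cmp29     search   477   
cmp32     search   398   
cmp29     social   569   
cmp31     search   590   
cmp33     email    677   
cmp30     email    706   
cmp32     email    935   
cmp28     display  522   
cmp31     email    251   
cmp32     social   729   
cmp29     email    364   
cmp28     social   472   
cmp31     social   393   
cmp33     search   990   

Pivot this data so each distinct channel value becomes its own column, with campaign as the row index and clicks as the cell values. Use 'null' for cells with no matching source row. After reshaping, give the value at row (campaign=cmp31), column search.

The long row with campaign=cmp31, channel=search has clicks=590.

590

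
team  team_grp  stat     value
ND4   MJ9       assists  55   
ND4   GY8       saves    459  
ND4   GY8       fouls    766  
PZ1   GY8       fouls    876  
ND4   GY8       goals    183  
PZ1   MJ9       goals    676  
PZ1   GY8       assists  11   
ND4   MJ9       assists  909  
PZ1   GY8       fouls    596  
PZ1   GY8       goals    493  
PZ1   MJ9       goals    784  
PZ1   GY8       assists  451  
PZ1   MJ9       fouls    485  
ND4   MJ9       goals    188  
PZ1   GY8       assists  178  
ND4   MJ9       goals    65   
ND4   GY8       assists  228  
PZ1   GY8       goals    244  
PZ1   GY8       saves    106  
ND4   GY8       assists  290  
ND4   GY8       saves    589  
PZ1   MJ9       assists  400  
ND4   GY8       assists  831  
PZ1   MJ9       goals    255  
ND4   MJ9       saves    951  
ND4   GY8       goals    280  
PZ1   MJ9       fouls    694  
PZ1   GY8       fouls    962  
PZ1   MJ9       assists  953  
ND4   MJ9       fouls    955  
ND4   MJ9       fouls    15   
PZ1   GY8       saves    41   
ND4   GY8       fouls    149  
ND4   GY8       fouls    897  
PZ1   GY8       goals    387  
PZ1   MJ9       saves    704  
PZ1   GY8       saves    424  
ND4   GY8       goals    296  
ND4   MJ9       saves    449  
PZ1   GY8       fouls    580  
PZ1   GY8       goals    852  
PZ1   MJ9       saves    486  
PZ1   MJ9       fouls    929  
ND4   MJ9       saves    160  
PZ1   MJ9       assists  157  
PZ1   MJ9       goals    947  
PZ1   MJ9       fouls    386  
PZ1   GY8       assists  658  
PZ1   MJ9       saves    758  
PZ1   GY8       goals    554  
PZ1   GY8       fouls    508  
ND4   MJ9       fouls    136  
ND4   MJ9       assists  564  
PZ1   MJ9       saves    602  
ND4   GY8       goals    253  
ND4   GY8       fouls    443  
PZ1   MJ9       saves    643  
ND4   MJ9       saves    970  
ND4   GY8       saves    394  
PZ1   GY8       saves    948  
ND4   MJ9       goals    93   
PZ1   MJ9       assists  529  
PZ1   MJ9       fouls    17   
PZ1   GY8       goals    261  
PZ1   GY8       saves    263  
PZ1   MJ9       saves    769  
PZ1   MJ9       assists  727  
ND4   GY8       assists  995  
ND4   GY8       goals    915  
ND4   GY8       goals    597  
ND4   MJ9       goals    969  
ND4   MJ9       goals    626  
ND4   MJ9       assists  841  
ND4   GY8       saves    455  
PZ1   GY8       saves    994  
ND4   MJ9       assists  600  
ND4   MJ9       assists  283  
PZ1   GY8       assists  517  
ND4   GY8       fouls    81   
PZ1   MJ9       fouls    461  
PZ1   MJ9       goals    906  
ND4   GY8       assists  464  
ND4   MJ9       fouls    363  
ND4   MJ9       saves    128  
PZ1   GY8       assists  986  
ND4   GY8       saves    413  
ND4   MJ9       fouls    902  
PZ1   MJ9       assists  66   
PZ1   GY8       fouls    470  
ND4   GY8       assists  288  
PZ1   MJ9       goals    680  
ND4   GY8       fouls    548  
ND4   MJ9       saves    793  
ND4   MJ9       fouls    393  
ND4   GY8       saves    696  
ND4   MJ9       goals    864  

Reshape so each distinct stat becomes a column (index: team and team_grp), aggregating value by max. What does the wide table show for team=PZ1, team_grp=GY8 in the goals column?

Rows with team=PZ1, team_grp=GY8 and stat=goals: value values are 493, 244, 387, 852, 554, 261.
max(493, 244, 387, 852, 554, 261) = 852.

852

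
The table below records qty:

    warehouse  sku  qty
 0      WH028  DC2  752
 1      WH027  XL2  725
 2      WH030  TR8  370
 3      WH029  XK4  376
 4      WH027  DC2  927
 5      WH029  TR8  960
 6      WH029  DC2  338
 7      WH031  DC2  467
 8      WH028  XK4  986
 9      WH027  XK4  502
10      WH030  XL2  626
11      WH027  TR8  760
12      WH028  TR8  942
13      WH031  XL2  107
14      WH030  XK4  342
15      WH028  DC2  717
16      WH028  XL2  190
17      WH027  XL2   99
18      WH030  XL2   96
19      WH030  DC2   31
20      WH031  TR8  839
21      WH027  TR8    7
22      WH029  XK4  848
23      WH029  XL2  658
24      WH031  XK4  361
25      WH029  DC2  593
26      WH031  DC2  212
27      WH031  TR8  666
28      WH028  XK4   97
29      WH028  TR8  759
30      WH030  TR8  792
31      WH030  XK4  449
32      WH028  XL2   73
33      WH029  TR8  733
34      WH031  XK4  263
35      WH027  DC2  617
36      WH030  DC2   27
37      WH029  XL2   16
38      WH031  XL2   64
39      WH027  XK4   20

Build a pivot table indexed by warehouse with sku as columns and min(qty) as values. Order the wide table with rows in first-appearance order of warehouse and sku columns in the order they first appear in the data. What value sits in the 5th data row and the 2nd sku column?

64

With rows in first-appearance order of warehouse, row 5 is warehouse=WH031. sku columns in first-appearance order: DC2, XL2, TR8, XK4; column 2 is XL2.
Long rows with warehouse=WH031, sku=XL2: min(107, 64) = 64.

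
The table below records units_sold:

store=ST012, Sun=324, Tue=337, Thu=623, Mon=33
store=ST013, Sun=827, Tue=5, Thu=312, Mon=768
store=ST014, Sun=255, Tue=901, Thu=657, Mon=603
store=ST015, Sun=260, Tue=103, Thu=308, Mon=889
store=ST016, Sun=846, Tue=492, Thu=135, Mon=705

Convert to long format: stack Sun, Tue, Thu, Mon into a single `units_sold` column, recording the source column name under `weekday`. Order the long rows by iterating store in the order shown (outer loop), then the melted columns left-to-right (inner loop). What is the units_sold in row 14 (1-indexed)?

103

20 rows total (5 × 4). Row 14: index ⌊(14-1)/4⌋ = 3 into store → ST015; (14-1) mod 4 = 1 into the melted columns → Tue.
So row 14 is (ST015, Tue, 103); units_sold = 103.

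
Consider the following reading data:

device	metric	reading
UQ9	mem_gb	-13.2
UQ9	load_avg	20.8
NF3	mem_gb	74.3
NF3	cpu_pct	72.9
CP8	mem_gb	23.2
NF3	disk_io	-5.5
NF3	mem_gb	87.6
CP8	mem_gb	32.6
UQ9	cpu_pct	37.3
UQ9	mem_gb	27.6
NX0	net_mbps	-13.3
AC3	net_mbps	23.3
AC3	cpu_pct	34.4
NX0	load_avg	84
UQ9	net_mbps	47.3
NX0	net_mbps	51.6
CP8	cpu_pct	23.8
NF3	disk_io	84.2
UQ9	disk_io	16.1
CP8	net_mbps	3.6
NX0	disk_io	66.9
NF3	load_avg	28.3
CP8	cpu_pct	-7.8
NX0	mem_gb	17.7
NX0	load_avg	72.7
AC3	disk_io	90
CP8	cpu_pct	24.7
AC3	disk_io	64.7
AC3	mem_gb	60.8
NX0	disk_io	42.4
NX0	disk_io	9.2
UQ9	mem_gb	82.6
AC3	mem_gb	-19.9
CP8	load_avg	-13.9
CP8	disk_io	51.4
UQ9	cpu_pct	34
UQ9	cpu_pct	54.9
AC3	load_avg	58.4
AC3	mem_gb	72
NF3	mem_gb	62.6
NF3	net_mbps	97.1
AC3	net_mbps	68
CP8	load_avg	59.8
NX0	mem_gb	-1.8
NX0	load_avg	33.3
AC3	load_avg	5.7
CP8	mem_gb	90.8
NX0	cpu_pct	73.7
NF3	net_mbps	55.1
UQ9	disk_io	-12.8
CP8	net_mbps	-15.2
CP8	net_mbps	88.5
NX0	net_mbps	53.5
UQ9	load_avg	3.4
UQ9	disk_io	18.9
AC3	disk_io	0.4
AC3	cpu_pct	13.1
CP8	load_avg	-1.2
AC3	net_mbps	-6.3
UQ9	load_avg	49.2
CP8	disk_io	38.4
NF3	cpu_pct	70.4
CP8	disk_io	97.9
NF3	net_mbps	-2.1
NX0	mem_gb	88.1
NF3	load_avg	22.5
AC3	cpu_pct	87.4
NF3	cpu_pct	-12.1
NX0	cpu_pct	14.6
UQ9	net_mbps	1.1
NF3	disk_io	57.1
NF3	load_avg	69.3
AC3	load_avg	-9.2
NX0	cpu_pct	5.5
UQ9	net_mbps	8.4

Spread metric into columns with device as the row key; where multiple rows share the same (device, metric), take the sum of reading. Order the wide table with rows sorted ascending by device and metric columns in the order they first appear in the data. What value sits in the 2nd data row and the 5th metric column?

With rows sorted ascending by device, row 2 is device=CP8. metric columns in first-appearance order: mem_gb, load_avg, cpu_pct, disk_io, net_mbps; column 5 is net_mbps.
Long rows with device=CP8, metric=net_mbps: 3.6 + -15.2 + 88.5 = 76.9.

76.9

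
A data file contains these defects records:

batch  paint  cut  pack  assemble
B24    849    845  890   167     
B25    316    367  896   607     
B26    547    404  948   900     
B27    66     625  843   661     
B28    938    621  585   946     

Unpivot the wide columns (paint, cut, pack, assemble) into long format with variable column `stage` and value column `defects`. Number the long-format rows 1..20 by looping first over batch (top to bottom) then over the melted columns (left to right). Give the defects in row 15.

20 rows total (5 × 4). Row 15: index ⌊(15-1)/4⌋ = 3 into batch → B27; (15-1) mod 4 = 2 into the melted columns → pack.
So row 15 is (B27, pack, 843); defects = 843.

843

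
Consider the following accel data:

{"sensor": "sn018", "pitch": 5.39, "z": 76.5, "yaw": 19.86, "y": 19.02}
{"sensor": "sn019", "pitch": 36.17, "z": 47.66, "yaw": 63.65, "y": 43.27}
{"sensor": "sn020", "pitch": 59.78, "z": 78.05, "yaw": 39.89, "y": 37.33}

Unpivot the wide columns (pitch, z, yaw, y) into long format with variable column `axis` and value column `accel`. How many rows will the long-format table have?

3 sensor values × 4 melted columns = 12 rows.

12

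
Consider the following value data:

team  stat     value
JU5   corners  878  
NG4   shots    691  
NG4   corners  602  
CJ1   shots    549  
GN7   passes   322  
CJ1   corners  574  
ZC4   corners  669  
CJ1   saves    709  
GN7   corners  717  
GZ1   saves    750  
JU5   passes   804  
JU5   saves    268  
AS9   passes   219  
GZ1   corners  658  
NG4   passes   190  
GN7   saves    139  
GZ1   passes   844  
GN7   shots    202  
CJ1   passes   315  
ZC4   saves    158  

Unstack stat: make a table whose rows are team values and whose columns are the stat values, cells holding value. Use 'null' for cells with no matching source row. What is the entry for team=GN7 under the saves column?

139

The long row with team=GN7, stat=saves has value=139.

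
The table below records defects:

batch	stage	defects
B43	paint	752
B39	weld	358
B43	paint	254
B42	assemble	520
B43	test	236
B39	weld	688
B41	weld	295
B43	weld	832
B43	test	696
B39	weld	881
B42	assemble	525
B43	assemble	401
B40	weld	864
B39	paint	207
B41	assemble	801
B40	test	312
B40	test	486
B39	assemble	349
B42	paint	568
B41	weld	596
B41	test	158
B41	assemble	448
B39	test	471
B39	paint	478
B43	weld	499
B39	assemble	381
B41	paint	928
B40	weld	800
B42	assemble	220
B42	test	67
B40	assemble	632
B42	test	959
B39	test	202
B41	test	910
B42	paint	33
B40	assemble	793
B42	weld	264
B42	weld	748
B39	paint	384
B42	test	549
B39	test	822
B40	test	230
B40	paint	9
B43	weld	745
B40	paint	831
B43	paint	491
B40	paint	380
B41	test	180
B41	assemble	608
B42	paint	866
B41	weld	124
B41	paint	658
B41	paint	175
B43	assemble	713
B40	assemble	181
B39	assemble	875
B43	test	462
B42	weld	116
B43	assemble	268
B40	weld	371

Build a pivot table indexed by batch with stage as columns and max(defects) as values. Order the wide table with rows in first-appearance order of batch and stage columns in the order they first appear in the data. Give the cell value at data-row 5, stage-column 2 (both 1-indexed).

With rows in first-appearance order of batch, row 5 is batch=B40. stage columns in first-appearance order: paint, weld, assemble, test; column 2 is weld.
Long rows with batch=B40, stage=weld: max(864, 800, 371) = 864.

864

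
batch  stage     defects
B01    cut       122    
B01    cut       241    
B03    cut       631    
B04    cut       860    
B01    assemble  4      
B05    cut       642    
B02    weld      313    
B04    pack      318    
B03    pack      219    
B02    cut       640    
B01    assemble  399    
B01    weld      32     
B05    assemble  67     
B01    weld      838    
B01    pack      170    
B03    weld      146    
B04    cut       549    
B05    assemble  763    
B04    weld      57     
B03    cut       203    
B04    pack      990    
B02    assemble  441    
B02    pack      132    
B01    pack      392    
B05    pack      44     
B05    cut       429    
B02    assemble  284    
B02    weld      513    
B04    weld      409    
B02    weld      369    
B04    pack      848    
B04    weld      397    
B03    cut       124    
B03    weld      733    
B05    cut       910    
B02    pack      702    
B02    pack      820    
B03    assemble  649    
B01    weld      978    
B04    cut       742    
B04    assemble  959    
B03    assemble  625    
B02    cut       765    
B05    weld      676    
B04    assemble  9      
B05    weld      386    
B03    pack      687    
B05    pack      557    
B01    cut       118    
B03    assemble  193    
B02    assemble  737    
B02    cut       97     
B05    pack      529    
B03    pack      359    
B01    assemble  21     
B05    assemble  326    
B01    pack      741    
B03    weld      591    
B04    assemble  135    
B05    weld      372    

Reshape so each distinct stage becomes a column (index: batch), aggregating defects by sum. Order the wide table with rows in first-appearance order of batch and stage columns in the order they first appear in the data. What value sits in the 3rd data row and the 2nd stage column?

With rows in first-appearance order of batch, row 3 is batch=B04. stage columns in first-appearance order: cut, assemble, weld, pack; column 2 is assemble.
Long rows with batch=B04, stage=assemble: 959 + 9 + 135 = 1103.

1103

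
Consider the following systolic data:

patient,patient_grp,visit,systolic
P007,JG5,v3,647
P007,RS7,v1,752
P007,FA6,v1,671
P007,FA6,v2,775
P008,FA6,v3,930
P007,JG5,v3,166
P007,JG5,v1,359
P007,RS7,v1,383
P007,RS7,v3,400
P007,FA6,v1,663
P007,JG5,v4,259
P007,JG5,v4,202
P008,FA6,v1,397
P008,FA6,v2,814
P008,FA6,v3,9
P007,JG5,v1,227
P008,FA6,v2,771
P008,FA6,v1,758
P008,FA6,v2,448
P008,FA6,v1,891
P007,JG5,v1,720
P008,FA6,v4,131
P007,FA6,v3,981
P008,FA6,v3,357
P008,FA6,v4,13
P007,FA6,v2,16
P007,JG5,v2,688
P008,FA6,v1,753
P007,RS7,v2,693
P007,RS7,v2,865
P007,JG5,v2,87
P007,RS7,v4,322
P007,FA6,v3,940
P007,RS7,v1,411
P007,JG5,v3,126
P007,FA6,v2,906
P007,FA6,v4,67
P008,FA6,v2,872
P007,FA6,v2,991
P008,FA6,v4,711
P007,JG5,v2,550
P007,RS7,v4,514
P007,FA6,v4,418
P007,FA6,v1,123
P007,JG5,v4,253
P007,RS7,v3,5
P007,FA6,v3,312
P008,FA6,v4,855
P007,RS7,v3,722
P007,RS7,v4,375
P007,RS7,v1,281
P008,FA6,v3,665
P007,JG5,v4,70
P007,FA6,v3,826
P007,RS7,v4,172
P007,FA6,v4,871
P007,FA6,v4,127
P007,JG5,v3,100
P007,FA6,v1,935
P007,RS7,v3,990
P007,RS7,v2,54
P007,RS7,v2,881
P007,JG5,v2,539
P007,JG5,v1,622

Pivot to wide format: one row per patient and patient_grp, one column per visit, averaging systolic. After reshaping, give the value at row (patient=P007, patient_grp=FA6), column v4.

Rows with patient=P007, patient_grp=FA6 and visit=v4: systolic values are 67, 418, 871, 127.
(67 + 418 + 871 + 127) / 4 = 370.75.

370.75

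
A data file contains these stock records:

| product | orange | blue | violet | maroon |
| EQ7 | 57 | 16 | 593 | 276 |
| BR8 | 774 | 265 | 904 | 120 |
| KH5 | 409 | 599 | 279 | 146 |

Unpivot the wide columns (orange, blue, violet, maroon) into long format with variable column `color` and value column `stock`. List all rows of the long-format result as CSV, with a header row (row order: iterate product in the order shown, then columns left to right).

product,color,stock
EQ7,orange,57
EQ7,blue,16
EQ7,violet,593
EQ7,maroon,276
BR8,orange,774
BR8,blue,265
BR8,violet,904
BR8,maroon,120
KH5,orange,409
KH5,blue,599
KH5,violet,279
KH5,maroon,146

Each (product, column) pair becomes one row: 3 × 4 = 12 rows.
For example, (EQ7, orange) → stock=57.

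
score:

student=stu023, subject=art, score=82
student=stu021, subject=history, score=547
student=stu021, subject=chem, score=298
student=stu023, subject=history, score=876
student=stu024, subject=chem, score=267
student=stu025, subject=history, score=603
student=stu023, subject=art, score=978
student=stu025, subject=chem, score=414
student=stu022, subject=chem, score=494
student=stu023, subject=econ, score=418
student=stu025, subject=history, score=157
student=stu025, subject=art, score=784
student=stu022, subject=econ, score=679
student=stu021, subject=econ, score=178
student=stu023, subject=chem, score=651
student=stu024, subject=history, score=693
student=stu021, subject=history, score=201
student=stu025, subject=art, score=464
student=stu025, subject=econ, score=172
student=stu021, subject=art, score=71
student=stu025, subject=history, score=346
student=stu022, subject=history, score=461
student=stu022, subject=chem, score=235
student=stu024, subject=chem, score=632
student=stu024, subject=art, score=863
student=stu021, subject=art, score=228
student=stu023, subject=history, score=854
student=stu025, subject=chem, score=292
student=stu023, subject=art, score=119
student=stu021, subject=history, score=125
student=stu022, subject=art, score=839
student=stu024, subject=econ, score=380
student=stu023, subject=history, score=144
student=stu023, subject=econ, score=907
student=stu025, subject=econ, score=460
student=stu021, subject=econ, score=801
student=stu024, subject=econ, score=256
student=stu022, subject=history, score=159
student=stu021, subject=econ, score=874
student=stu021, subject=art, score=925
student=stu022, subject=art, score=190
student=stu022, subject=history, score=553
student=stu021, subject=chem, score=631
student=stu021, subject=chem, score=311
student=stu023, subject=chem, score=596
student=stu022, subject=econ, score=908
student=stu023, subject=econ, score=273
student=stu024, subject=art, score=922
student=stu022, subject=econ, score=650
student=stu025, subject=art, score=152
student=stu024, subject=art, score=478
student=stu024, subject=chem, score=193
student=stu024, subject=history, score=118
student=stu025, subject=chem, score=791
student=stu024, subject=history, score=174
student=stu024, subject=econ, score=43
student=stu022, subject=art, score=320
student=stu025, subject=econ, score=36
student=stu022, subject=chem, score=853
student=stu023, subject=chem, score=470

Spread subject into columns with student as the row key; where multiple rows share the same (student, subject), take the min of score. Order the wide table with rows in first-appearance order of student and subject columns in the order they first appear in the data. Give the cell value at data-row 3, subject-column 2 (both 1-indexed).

With rows in first-appearance order of student, row 3 is student=stu024. subject columns in first-appearance order: art, history, chem, econ; column 2 is history.
Long rows with student=stu024, subject=history: min(693, 118, 174) = 118.

118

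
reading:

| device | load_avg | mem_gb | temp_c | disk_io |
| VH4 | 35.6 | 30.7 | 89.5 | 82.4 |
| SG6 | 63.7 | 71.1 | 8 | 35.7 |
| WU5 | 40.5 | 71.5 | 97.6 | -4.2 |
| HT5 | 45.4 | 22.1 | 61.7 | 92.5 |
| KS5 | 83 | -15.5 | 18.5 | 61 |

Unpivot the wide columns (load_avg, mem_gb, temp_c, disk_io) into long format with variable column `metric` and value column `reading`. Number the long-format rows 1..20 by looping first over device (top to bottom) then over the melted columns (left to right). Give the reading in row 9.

20 rows total (5 × 4). Row 9: index ⌊(9-1)/4⌋ = 2 into device → WU5; (9-1) mod 4 = 0 into the melted columns → load_avg.
So row 9 is (WU5, load_avg, 40.5); reading = 40.5.

40.5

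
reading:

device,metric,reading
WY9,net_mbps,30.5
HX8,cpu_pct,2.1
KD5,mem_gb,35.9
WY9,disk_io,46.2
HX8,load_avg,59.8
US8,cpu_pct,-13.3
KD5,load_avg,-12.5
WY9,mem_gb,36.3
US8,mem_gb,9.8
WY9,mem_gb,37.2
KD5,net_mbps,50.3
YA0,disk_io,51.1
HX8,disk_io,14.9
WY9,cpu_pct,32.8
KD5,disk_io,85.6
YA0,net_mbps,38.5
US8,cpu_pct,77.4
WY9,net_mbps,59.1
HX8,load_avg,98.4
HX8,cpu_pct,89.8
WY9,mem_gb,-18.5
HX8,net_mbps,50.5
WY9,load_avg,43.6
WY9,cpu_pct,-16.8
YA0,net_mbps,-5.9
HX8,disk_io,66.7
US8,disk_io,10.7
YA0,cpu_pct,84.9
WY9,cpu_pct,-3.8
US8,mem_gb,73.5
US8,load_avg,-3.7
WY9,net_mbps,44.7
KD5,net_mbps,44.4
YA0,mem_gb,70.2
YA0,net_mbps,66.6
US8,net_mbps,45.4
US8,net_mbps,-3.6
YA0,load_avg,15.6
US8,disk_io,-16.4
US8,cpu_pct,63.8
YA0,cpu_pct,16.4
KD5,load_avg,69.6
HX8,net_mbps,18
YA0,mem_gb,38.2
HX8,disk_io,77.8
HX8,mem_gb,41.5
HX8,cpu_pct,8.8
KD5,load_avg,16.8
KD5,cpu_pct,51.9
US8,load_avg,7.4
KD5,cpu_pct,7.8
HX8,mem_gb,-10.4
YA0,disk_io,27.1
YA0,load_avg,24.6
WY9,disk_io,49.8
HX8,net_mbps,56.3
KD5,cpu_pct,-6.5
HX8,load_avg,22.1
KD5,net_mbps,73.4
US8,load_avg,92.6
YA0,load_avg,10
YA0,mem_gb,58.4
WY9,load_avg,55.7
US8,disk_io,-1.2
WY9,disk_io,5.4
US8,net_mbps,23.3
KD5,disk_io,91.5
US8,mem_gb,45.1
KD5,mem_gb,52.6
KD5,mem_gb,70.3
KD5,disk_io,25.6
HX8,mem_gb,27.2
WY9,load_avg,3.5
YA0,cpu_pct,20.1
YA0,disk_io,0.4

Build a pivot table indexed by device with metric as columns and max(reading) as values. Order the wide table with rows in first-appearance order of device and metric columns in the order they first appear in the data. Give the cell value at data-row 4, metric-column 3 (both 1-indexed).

With rows in first-appearance order of device, row 4 is device=US8. metric columns in first-appearance order: net_mbps, cpu_pct, mem_gb, disk_io, load_avg; column 3 is mem_gb.
Long rows with device=US8, metric=mem_gb: max(9.8, 73.5, 45.1) = 73.5.

73.5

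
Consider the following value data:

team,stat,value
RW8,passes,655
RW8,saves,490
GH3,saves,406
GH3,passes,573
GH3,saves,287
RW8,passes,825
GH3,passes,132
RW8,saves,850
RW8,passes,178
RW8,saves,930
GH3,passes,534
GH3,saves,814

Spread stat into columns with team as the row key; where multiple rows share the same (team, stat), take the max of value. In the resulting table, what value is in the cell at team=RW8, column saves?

Rows with team=RW8 and stat=saves: value values are 490, 850, 930.
max(490, 850, 930) = 930.

930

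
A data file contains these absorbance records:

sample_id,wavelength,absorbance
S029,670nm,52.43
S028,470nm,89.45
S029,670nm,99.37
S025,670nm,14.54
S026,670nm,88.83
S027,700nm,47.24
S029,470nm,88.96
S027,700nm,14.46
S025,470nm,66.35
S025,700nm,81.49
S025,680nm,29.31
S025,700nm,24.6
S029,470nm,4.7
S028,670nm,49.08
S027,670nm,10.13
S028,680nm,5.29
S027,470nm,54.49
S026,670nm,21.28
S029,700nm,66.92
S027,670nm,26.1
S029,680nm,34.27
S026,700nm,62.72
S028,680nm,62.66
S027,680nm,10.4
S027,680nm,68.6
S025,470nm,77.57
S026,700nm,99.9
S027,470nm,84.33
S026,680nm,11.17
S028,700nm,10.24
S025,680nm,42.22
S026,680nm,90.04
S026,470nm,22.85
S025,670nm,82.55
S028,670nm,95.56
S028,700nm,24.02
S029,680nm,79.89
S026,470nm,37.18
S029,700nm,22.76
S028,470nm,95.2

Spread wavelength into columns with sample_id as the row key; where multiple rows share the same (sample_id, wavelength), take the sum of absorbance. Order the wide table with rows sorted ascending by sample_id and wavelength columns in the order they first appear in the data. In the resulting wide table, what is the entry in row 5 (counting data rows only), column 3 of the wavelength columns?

89.68

With rows sorted ascending by sample_id, row 5 is sample_id=S029. wavelength columns in first-appearance order: 670nm, 470nm, 700nm, 680nm; column 3 is 700nm.
Long rows with sample_id=S029, wavelength=700nm: 66.92 + 22.76 = 89.68.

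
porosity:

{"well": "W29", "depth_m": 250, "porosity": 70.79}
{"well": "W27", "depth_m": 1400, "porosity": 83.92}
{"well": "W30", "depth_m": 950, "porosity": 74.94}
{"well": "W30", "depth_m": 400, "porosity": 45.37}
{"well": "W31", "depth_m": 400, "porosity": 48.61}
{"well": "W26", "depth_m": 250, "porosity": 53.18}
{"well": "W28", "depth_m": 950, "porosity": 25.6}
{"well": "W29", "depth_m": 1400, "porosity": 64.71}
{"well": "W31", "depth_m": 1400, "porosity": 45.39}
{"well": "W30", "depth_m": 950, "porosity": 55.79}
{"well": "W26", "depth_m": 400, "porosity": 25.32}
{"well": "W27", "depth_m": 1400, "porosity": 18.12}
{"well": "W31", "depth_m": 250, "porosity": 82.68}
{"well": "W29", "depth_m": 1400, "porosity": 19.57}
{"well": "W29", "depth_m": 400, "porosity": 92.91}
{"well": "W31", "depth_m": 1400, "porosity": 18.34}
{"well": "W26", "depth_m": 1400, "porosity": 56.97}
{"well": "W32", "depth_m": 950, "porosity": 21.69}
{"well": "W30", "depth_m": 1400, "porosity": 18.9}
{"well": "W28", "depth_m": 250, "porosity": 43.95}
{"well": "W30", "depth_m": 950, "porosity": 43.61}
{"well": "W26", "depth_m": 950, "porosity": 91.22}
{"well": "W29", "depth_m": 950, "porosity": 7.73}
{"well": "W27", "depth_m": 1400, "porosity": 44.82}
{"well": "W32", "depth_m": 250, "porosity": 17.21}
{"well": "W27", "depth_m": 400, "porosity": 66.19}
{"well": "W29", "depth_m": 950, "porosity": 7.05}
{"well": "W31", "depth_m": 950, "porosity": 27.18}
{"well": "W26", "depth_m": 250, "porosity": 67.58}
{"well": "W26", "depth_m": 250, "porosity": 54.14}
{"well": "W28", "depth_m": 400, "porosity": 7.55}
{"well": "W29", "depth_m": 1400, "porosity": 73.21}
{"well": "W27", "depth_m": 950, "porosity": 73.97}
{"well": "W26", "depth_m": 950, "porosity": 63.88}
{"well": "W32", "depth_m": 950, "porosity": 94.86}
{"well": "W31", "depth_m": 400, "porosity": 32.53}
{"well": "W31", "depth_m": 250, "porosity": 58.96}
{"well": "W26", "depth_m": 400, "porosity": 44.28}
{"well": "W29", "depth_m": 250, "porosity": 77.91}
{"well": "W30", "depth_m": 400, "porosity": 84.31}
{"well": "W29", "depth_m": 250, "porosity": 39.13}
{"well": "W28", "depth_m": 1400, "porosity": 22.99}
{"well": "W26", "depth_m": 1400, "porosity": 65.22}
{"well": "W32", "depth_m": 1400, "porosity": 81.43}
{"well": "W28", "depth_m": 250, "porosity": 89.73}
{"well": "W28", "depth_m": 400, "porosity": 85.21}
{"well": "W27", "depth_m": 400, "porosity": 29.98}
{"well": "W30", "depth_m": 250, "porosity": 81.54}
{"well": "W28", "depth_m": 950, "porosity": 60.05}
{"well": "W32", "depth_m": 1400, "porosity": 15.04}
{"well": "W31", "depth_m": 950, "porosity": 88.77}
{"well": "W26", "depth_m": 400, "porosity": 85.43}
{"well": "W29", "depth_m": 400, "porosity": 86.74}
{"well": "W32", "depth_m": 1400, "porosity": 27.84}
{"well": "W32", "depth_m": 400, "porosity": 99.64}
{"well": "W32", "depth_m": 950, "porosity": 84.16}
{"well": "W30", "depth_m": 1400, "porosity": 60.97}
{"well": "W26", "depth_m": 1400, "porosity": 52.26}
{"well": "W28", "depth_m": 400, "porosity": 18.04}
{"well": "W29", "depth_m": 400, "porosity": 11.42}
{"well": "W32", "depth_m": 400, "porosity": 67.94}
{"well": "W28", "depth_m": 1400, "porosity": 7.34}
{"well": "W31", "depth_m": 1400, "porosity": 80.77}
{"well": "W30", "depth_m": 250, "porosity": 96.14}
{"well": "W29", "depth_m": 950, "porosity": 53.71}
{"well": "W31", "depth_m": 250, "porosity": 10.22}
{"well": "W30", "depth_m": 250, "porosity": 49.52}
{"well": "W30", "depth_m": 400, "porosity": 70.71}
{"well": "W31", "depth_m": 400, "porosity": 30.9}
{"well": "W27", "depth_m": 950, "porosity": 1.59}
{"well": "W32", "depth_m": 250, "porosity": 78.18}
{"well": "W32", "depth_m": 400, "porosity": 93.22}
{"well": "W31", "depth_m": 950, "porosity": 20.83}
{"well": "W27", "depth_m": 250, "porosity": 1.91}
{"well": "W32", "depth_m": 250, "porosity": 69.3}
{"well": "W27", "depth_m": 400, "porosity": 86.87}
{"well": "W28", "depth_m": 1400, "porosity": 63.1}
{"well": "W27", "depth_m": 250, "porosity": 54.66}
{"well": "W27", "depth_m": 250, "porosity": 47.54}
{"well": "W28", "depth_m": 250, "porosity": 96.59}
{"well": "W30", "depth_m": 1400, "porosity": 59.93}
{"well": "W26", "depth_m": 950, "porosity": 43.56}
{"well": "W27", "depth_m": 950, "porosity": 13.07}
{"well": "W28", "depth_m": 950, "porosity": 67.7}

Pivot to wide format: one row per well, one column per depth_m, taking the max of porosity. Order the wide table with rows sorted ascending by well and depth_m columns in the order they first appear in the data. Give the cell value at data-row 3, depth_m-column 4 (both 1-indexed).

With rows sorted ascending by well, row 3 is well=W28. depth_m columns in first-appearance order: 250, 1400, 950, 400; column 4 is 400.
Long rows with well=W28, depth_m=400: max(7.55, 85.21, 18.04) = 85.21.

85.21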